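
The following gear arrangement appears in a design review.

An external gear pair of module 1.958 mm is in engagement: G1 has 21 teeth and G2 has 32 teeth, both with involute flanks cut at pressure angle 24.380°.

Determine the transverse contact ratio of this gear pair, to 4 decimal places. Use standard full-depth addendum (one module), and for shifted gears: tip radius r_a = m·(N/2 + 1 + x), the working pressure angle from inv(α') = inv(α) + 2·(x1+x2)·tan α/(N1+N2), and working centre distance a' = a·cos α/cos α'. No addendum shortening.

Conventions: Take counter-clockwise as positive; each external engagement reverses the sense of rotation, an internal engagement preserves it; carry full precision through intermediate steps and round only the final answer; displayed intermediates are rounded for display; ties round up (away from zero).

single-mesh involute tooth geometry (21T engaging 32T at module 1.958)
base radii: r_b1 = 18.725709, r_b2 = 28.534414
tip radii: r_a1 = 22.517000, r_a2 = 33.286000
no profile shift: α' = α, a' = a
action lengths: √(r_a1²−r_b1²) = 12.504524, √(r_a2²−r_b2²) = 17.138992
base pitch p_b = π·m·cos α = 5.602719
CR = (12.504524 + 17.138992 − 51.887000·sin 24.38000°)/5.602719 = 1.468084
contact ratio ≈ 1.4681

1.4681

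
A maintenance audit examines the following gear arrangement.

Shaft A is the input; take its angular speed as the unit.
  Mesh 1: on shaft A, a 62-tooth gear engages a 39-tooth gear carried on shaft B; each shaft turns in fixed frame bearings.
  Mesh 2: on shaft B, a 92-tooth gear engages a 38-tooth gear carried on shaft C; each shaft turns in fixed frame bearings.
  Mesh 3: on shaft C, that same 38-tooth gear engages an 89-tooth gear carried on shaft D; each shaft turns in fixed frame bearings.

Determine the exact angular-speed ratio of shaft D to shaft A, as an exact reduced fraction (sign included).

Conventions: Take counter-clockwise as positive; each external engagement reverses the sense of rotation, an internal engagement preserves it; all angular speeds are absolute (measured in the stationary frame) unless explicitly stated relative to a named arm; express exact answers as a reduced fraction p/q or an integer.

class = fixed-axis compound train [3 meshes; 3 ratios multiply, 3 sense flips]
mesh 1 [62T→39T]: running ratio 62/39, sense −
mesh 2 [92T→38T]: running ratio 2852/741, sense +
mesh 3 [38T→89T]: running ratio 5704/3471, sense −
ω_out/ω_in = -5704/3471

-5704/3471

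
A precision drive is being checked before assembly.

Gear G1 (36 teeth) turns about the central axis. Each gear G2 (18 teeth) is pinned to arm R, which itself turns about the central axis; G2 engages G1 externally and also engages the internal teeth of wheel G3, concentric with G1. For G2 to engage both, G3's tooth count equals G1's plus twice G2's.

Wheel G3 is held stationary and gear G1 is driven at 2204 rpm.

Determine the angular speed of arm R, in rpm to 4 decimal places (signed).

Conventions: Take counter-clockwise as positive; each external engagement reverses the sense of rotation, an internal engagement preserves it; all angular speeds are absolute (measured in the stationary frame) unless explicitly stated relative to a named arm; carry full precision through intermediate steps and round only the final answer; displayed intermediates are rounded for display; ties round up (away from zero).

+734.6667 rpm

class = planetary set [G3 = 36+2·18 = 72; Willis about the carrier]
normalise by the input: solve with ω_sun = 1, then scale by 2204 rpm
ring teeth: 36 + 2·18 = 72
36(ω_sun−ω_arm) = −72(ω_ring−ω_arm),  ω_ring = 0, ω_sun = 1
36(1−ω_arm) = −72(0−ω_arm)  ⇒  108·ω_arm = 36  ⇒  ω_arm = 1/3
scale: ω_arm = 1/3 × 2204 rpm = +734.6667 rpm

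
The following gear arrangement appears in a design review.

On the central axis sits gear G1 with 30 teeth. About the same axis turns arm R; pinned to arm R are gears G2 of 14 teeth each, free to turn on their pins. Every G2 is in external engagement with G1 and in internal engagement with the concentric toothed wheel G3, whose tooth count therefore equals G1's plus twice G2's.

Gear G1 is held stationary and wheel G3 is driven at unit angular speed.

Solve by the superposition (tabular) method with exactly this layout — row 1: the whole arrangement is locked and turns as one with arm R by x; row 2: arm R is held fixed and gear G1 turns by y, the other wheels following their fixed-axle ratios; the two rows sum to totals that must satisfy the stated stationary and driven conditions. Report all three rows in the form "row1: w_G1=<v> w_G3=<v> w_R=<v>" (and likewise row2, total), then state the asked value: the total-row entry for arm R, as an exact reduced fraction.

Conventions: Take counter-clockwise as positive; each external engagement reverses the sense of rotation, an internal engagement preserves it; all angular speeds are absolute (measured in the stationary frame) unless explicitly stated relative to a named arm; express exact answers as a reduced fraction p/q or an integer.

planetary set (30T centre, 14T on arm, 58T internal) — Willis relation
row 1: whole set turns with the arm by x
row 2 — arm fixed, fixed-axis ratios: sun y, ring −(30/58)·y, arm 0
boundary: total ω_sun = x + y = 0 and total ω_ring = x − (30/58)·y = 1  ⇒  y = -29/44, x = 29/44
row 2 ring = −(30/58)·(-29/44) = 15/44
totals (row 1 + row 2): sun 29/44 + (-29/44) = 0, ring 29/44 + 15/44 = 1, arm 29/44 + 0 = 29/44
asked cell (total, arm) = 29/44

row1: w_G1=29/44 w_G3=29/44 w_R=29/44
row2: w_G1=-29/44 w_G3=15/44 w_R=0
total: w_G1=0 w_G3=1 w_R=29/44
asked value: 29/44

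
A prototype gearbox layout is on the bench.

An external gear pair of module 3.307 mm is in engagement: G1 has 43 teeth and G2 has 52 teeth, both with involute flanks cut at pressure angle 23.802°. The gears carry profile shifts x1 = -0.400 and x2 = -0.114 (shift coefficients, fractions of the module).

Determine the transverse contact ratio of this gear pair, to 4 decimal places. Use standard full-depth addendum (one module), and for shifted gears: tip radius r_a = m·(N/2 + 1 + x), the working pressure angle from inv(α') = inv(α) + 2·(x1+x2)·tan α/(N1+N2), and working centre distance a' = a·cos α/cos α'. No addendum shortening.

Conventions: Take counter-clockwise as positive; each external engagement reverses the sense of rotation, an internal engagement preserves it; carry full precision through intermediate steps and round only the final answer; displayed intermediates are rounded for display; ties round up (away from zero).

single-mesh involute tooth geometry (43T engaging 52T at module 3.307)
base radii: r_b1 = 65.053088, r_b2 = 78.668851
tip radii: r_a1 = 73.084700, r_a2 = 88.912002
inv(α') = inv(23.802°) + 2·(-0.400-0.114)·tan α/(43+52) = 0.02089788  ⇒  α' = 22.29196°
a' = a·cos α / cos α' = 157.0825·cos 23.802°/cos 22.29196° = 155.330914
action lengths: √(r_a1²−r_b1²) = 33.308694, √(r_a2²−r_b2²) = 41.431341
base pitch p_b = π·m·cos α = 9.505596
CR = (33.308694 + 41.431341 − 155.330914·sin 22.29196°)/9.505596 = 1.664170
contact ratio ≈ 1.6642

1.6642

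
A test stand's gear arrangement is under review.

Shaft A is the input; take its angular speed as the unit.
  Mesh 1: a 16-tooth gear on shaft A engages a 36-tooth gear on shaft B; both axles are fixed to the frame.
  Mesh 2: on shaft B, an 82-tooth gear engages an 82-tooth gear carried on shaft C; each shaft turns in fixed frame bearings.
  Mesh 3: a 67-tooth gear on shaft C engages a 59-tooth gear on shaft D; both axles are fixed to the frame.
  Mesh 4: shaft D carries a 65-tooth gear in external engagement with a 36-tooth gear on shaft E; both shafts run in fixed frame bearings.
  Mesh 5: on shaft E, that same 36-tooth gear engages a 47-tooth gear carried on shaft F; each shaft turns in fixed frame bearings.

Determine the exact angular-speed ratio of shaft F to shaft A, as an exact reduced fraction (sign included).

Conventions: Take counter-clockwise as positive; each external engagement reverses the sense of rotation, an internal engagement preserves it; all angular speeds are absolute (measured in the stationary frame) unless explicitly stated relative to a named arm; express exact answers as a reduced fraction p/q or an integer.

-17420/24957

class = fixed-axis compound train [5 meshes; 5 ratios multiply, 5 sense flips]
mesh 1 [16T→36T]: running ratio 4/9, sense −
mesh 2 [82T→82T]: running ratio 4/9, sense +
mesh 3 [67T→59T]: running ratio 268/531, sense −
mesh 4 [65T→36T]: running ratio 4355/4779, sense +
mesh 5 [36T→47T]: running ratio 17420/24957, sense −
ω_out/ω_in = -17420/24957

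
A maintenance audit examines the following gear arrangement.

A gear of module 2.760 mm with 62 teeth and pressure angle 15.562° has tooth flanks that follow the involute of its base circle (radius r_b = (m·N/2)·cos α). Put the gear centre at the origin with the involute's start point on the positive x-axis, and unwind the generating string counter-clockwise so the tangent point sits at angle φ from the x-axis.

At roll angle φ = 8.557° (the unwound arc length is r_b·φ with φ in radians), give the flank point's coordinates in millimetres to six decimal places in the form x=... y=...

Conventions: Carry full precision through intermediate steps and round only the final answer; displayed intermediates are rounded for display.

x=83.337530 y=0.091318

recognized (one wheel, involute flank): single-mesh tooth geometry, m = 2.760, N = 62
pitch radius r_p = m·N/2 = 2.760·62/2 = 85.560000
base radius r_b = r_p·cos α = 85.560000·cos 15.562° = 82.423431
roll angle φ = 8.557° = 0.14934782 rad
x = r_b·(cos φ + φ·sin φ) = 83.337530
y = r_b·(sin φ − φ·cos φ) = 0.091318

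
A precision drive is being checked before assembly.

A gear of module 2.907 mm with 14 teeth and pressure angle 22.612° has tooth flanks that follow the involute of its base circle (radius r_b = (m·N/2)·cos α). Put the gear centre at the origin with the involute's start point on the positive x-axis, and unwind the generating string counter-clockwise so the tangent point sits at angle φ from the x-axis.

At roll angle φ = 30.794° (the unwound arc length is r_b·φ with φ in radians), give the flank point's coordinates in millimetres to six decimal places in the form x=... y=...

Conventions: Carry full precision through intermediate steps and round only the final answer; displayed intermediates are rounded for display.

x=21.305044 y=0.944317

recognized (one wheel, involute flank): single-mesh tooth geometry, m = 2.907, N = 14
pitch radius r_p = m·N/2 = 2.907·14/2 = 20.349000
base radius r_b = r_p·cos α = 20.349000·cos 22.612° = 18.784766
roll angle φ = 30.794° = 0.53745669 rad
x = r_b·(cos φ + φ·sin φ) = 21.305044
y = r_b·(sin φ − φ·cos φ) = 0.944317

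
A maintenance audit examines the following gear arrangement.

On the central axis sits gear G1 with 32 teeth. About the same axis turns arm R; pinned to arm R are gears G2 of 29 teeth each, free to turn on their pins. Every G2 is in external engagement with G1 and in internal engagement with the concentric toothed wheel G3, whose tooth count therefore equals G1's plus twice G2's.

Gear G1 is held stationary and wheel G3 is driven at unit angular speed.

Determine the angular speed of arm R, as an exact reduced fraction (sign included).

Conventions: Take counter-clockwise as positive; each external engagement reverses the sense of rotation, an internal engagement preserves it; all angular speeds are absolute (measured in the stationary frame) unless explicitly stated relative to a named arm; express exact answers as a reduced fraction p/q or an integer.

recognized (axles ride arm R): planetary set, 32/29/90 teeth
ring teeth: 32 + 2·29 = 90
32(ω_sun−ω_arm) = −90(ω_ring−ω_arm),  ω_sun = 0, ω_ring = 1
32(0−ω_arm) = −90(1−ω_arm)  ⇒  122·ω_arm = 90  ⇒  ω_arm = 45/61
exact speed ratio = 45/61

45/61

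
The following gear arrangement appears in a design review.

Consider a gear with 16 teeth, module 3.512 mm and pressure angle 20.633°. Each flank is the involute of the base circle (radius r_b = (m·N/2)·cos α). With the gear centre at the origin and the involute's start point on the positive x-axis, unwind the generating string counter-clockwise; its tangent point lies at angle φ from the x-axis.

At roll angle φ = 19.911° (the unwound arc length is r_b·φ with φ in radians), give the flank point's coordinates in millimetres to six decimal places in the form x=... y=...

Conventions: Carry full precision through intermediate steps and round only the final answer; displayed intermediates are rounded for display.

topology: single-mesh involute geometry — m = 3.512, N = 16
pitch radius r_p = m·N/2 = 3.512·16/2 = 28.096000
base radius r_b = r_p·cos α = 28.096000·cos 20.633° = 26.293831
roll angle φ = 19.911° = 0.34751251 rad
x = r_b·(cos φ + φ·sin φ) = 27.833904
y = r_b·(sin φ − φ·cos φ) = 0.363404

x=27.833904 y=0.363404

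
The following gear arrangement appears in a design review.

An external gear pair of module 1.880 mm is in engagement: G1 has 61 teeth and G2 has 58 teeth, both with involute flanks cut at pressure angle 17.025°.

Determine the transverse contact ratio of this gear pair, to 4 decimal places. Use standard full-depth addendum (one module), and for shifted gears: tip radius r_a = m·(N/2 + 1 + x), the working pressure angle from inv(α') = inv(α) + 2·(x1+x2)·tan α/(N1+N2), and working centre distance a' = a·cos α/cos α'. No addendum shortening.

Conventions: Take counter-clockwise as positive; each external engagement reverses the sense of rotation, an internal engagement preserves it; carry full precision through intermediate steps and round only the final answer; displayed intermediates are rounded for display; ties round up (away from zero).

single-mesh involute tooth geometry (61T engaging 58T at module 1.880)
base radii: r_b1 = 54.827195, r_b2 = 52.130775
tip radii: r_a1 = 59.220000, r_a2 = 56.400000
no profile shift: α' = α, a' = a
action lengths: √(r_a1²−r_b1²) = 22.382742, √(r_a2²−r_b2²) = 21.525387
base pitch p_b = π·m·cos α = 5.647368
CR = (22.382742 + 21.525387 − 111.860000·sin 17.02500°)/5.647368 = 1.975568
contact ratio ≈ 1.9756

1.9756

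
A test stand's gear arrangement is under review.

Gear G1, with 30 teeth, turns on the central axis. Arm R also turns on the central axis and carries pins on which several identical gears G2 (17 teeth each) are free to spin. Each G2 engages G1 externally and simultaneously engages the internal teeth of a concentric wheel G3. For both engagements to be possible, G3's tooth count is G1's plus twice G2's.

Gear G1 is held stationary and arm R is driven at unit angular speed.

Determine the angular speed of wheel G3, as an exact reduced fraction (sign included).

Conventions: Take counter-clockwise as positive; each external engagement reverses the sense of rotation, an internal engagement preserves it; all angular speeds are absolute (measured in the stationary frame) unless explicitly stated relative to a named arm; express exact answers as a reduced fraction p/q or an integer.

47/32

recognized (axles ride arm R): planetary set, 30/17/64 teeth
ring teeth: 30 + 2·17 = 64
30(ω_sun−ω_arm) = −64(ω_ring−ω_arm),  ω_sun = 0, ω_arm = 1
ω_ring = 1 − (30/64)(0−1) = 47/32
exact speed ratio = 47/32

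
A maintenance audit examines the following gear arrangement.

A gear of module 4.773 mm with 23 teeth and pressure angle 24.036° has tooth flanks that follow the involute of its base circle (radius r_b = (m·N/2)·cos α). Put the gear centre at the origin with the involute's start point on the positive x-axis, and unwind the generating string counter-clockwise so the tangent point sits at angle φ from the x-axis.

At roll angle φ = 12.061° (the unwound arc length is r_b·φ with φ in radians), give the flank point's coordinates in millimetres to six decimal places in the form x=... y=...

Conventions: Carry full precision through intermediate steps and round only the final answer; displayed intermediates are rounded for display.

x=51.228423 y=0.155179

single-mesh involute tooth geometry (23T wheel at module 4.773)
pitch radius r_p = m·N/2 = 4.773·23/2 = 54.889500
base radius r_b = r_p·cos α = 54.889500·cos 24.036° = 50.130016
roll angle φ = 12.061° = 0.21050416 rad
x = r_b·(cos φ + φ·sin φ) = 51.228423
y = r_b·(sin φ − φ·cos φ) = 0.155179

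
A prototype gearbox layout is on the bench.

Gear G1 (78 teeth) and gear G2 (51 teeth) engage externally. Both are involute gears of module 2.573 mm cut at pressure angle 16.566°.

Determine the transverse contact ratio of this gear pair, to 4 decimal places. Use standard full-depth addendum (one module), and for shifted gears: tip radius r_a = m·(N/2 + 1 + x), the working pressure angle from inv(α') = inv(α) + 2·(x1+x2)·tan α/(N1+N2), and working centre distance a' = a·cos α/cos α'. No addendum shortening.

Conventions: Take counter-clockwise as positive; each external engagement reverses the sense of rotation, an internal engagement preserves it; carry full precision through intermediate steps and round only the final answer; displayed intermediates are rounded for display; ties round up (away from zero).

topology: single-mesh involute geometry — m = 2.573, 78T/51T pair
base radii: r_b1 = 96.181790, r_b2 = 62.888094
tip radii: r_a1 = 102.920000, r_a2 = 68.184500
no profile shift: α' = α, a' = a
action lengths: √(r_a1²−r_b1²) = 36.627716, √(r_a2²−r_b2²) = 26.347936
base pitch p_b = π·m·cos α = 7.747795
CR = (36.627716 + 26.347936 − 165.958500·sin 16.56600°)/7.747795 = 2.020914
contact ratio ≈ 2.0209

2.0209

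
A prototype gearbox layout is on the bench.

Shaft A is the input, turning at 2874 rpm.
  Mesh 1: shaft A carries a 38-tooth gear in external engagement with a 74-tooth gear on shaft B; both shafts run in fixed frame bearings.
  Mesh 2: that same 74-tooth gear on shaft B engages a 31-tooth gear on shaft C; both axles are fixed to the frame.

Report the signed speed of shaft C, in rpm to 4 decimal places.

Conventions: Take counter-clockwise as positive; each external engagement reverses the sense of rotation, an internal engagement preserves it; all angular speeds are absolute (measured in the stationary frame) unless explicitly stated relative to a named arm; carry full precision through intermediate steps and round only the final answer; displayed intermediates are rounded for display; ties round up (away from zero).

topology: fixed-axis compound train — 2 meshes, A→C
mesh 1 [38T→74T]: ω = 2874.0000×38/74 = 1475.8378 rpm, sense flips to −
mesh 2 [74T→31T]: ω = 1475.8378×74/31 = 3522.9677 rpm, sense flips to +
signed output speed = +3522.9677 rpm

+3522.9677 rpm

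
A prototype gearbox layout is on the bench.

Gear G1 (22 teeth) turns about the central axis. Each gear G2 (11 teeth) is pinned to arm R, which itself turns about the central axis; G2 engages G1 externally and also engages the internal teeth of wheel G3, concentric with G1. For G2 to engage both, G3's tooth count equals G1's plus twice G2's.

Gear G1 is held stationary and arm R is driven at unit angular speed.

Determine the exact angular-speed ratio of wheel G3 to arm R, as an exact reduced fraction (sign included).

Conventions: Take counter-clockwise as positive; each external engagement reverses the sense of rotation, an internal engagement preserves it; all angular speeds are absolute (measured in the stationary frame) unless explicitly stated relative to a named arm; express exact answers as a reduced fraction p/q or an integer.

topology: planetary set — G1 22T / G2 11T / G3 44T, arm = carrier (Willis)
ring teeth: 22 + 2·11 = 44
22(ω_sun−ω_arm) = −44(ω_ring−ω_arm),  ω_sun = 0, ω_arm = 1
ω_ring = 1 − (22/44)(0−1) = 3/2
ω_out/ω_in = 3/2

3/2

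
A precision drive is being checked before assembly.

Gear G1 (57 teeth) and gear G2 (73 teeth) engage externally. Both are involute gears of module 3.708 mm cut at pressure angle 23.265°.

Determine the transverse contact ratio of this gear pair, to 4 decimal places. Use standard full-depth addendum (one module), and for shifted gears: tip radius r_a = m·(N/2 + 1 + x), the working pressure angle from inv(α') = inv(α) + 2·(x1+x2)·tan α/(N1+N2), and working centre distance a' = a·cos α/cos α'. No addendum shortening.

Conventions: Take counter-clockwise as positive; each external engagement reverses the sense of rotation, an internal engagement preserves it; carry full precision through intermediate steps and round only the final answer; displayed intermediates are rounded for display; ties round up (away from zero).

1.6304

single-mesh involute tooth geometry (57T engaging 73T at module 3.708)
base radii: r_b1 = 97.085093, r_b2 = 124.337049
tip radii: r_a1 = 109.386000, r_a2 = 139.050000
no profile shift: α' = α, a' = a
action lengths: √(r_a1²−r_b1²) = 50.396247, √(r_a2²−r_b2²) = 62.251110
base pitch p_b = π·m·cos α = 10.701818
CR = (50.396247 + 62.251110 − 241.020000·sin 23.26500°)/10.701818 = 1.630398
contact ratio ≈ 1.6304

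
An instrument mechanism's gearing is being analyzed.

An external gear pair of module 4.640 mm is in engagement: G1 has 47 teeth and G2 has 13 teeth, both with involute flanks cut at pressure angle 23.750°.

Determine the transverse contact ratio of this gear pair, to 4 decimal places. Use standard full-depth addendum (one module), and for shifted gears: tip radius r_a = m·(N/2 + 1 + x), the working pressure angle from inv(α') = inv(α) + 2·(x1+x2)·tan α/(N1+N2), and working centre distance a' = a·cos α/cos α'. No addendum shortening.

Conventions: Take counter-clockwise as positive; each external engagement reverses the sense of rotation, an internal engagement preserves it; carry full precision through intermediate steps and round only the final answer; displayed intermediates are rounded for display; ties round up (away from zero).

1.4653

class = single-mesh tooth geometry [involute pair 47T × 13T, m = 4.640]
base radii: r_b1 = 99.805564, r_b2 = 27.605794
tip radii: r_a1 = 113.680000, r_a2 = 34.800000
no profile shift: α' = α, a' = a
action lengths: √(r_a1²−r_b1²) = 54.424184, √(r_a2²−r_b2²) = 21.188679
base pitch p_b = π·m·cos α = 13.342486
CR = (54.424184 + 21.188679 − 139.200000·sin 23.75000°)/13.342486 = 1.465283
contact ratio ≈ 1.4653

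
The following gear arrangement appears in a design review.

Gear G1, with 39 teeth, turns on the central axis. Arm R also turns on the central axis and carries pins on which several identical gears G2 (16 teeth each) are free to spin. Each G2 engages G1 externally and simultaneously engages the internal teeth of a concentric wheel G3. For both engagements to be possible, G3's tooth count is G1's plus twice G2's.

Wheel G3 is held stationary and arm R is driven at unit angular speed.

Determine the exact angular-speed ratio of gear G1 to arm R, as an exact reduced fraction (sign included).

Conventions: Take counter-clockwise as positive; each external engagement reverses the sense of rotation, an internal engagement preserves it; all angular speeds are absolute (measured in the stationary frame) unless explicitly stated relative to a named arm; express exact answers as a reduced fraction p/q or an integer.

class = planetary set [G3 = 39+2·16 = 71; Willis about the carrier]
ring teeth: 39 + 2·16 = 71
39(ω_sun−ω_arm) = −71(ω_ring−ω_arm),  ω_ring = 0, ω_arm = 1
ω_sun = 1 − (71/39)(0−1) = 110/39
ω_out/ω_in = 110/39

110/39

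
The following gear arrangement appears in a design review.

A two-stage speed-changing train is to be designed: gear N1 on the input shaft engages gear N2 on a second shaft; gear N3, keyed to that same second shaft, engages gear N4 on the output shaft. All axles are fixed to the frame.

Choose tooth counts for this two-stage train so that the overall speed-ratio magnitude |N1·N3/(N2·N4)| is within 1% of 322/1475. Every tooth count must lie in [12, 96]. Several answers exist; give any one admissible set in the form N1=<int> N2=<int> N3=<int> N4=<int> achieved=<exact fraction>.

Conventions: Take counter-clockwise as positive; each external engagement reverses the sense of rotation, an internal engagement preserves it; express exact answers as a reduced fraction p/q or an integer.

2-stage fixed-axis compound train for ratio 322/1475
target = 322/1475 in lowest terms: an exact hit needs N1·N3 = k·322 and N2·N4 = k·1475 for one integer k, every count in [12, 96]; additionally prefer no 1:1 stage (N1 ≠ N2, N3 ≠ N4)
k = 1: N1·N3 = 322 = 14·23, N2·N4 = 1475 = 25·59
achieved = 14·23/(25·59) = 322/1475; |achieved − target| = 0 ≤ 161/73750 ✓

N1=14 N2=25 N3=23 N4=59 achieved=322/1475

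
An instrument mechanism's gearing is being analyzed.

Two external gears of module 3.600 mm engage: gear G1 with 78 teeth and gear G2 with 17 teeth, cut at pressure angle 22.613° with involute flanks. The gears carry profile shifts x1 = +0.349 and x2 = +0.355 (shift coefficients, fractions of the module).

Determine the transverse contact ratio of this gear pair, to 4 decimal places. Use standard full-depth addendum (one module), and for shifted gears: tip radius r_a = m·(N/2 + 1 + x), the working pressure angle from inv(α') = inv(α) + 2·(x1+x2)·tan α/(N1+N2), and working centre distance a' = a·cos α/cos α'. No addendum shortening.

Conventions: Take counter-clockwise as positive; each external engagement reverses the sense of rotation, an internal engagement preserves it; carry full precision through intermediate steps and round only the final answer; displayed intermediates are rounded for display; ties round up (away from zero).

class = single-mesh tooth geometry [involute pair 78T × 17T, m = 3.600]
base radii: r_b1 = 129.606469, r_b2 = 28.247564
tip radii: r_a1 = 145.256400, r_a2 = 35.478000
inv(α') = inv(22.613°) + 2·(+0.349+0.355)·tan α/(78+17) = 0.02802811  ⇒  α' = 24.47446°
a' = a·cos α / cos α' = 171.0000·cos 22.613°/cos 24.47446° = 173.438133
action lengths: √(r_a1²−r_b1²) = 65.586469, √(r_a2²−r_b2²) = 21.465405
base pitch p_b = π·m·cos α = 10.440275
CR = (65.586469 + 21.465405 − 173.438133·sin 24.47446°)/10.440275 = 1.455768
contact ratio ≈ 1.4558

1.4558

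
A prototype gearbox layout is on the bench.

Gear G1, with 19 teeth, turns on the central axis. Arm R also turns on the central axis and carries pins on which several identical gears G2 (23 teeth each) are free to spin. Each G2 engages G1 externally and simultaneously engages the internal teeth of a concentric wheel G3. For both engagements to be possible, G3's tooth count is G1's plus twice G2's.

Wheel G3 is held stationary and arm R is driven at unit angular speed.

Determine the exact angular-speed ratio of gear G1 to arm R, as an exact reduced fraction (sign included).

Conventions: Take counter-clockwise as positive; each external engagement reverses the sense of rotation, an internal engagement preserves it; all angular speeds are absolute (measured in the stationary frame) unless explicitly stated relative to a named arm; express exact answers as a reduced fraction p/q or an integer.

84/19

planetary set (19T centre, 23T on arm, 65T internal) — Willis relation
ring teeth: 19 + 2·23 = 65
19(ω_sun−ω_arm) = −65(ω_ring−ω_arm),  ω_ring = 0, ω_arm = 1
ω_sun = 1 − (65/19)(0−1) = 84/19
ω_out/ω_in = 84/19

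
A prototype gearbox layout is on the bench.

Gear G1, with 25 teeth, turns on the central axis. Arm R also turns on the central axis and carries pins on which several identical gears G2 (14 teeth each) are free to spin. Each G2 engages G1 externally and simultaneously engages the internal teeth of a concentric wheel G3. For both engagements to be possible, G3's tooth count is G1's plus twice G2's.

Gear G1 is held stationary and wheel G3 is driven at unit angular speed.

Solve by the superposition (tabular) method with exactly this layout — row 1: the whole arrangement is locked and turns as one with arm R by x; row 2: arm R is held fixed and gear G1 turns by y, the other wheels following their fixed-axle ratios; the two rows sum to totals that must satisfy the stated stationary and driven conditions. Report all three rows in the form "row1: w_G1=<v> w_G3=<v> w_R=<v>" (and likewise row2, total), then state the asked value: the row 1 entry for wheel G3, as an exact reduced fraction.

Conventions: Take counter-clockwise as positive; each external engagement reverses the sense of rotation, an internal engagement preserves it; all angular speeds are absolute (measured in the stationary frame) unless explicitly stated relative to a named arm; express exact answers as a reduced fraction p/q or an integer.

topology: planetary set — G1 25T / G2 14T / G3 53T, arm = carrier (Willis)
row 1 — lock + rotate with arm: ω_sun = ω_ring = ω_arm = x
row 2 (arm held, sun turns y): ω_ring = −(25/53)·y, ω_arm = 0
boundary: total ω_sun = x + y = 0 and total ω_ring = x − (25/53)·y = 1  ⇒  y = -53/78, x = 53/78
row 2 ring = −(25/53)·(-53/78) = 25/78
totals (row 1 + row 2): sun 53/78 + (-53/78) = 0, ring 53/78 + 25/78 = 1, arm 53/78 + 0 = 53/78
asked cell (row1, ring) = 53/78

row1: w_G1=53/78 w_G3=53/78 w_R=53/78
row2: w_G1=-53/78 w_G3=25/78 w_R=0
total: w_G1=0 w_G3=1 w_R=53/78
asked value: 53/78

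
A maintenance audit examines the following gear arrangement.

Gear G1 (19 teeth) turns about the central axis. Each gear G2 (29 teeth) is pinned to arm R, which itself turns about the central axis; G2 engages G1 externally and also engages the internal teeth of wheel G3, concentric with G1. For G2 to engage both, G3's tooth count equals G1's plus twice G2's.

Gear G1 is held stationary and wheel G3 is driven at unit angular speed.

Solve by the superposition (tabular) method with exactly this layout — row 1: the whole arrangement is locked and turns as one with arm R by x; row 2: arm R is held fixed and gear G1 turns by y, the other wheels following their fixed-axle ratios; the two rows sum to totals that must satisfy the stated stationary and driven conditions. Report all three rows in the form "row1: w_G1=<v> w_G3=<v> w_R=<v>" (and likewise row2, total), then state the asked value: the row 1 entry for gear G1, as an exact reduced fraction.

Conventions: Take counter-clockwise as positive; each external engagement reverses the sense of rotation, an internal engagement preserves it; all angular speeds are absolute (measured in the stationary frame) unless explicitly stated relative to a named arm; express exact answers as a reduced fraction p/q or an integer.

topology: planetary set — G1 19T / G2 29T / G3 77T, arm = carrier (Willis)
superposition row 1 [locked train]: every member turns x
row 2 — arm fixed, fixed-axis ratios: sun y, ring −(19/77)·y, arm 0
boundary: total ω_sun = x + y = 0 and total ω_ring = x − (19/77)·y = 1  ⇒  y = -77/96, x = 77/96
row 2 ring = −(19/77)·(-77/96) = 19/96
totals (row 1 + row 2): sun 77/96 + (-77/96) = 0, ring 77/96 + 19/96 = 1, arm 77/96 + 0 = 77/96
asked cell (row1, sun) = 77/96

row1: w_G1=77/96 w_G3=77/96 w_R=77/96
row2: w_G1=-77/96 w_G3=19/96 w_R=0
total: w_G1=0 w_G3=1 w_R=77/96
asked value: 77/96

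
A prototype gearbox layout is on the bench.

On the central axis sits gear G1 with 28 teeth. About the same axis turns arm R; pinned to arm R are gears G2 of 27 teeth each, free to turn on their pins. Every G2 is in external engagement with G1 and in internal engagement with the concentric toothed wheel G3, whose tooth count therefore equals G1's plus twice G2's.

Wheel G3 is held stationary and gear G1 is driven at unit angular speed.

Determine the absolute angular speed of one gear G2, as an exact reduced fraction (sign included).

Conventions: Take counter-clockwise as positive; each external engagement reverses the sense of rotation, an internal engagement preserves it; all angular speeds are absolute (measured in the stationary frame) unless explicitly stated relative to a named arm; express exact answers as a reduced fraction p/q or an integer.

-14/27

planetary set (28T centre, 27T on arm, 82T internal) — Willis relation
ring teeth: 28 + 2·27 = 82
28(ω_sun−ω_arm) = −82(ω_ring−ω_arm),  ω_ring = 0, ω_sun = 1
28(1−ω_arm) = −82(0−ω_arm)  ⇒  110·ω_arm = 28  ⇒  ω_arm = 14/55
sun–planet mesh: 28·(1−14/55) = −27·(ω_p−ω_arm)  ⇒  ω_p−ω_arm = -1148/1485
ω_p = 14/55 − 1148/1485 = -14/27
exact speed ratio = -14/27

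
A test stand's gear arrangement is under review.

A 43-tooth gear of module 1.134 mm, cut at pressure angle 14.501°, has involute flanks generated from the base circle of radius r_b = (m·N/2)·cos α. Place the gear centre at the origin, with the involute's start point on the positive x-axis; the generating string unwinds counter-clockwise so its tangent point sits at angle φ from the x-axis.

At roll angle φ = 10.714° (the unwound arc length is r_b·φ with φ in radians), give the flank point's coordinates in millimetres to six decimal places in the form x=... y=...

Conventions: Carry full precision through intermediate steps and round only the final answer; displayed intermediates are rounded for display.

recognized (one wheel, involute flank): single-mesh tooth geometry, m = 1.134, N = 43
pitch radius r_p = m·N/2 = 1.134·43/2 = 24.381000
base radius r_b = r_p·cos α = 24.381000·cos 14.501° = 23.604301
roll angle φ = 10.714° = 0.18699458 rad
x = r_b·(cos φ + φ·sin φ) = 24.013386
y = r_b·(sin φ − φ·cos φ) = 0.051267

x=24.013386 y=0.051267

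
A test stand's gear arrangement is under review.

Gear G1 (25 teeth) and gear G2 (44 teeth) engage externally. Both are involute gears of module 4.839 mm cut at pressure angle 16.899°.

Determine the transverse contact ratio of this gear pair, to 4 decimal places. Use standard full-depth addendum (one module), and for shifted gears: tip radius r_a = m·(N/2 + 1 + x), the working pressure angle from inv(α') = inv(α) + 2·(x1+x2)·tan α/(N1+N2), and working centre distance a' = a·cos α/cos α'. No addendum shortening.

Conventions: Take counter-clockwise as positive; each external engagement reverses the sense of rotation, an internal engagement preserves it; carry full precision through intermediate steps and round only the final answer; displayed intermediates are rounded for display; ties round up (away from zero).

1.8299

topology: single-mesh involute geometry — m = 4.839, 25T/44T pair
base radii: r_b1 = 57.875569, r_b2 = 101.861001
tip radii: r_a1 = 65.326500, r_a2 = 111.297000
no profile shift: α' = α, a' = a
action lengths: √(r_a1²−r_b1²) = 30.298022, √(r_a2²−r_b2²) = 44.848174
base pitch p_b = π·m·cos α = 14.545717
CR = (30.298022 + 44.848174 − 166.945500·sin 16.89900°)/14.545717 = 1.829924
contact ratio ≈ 1.8299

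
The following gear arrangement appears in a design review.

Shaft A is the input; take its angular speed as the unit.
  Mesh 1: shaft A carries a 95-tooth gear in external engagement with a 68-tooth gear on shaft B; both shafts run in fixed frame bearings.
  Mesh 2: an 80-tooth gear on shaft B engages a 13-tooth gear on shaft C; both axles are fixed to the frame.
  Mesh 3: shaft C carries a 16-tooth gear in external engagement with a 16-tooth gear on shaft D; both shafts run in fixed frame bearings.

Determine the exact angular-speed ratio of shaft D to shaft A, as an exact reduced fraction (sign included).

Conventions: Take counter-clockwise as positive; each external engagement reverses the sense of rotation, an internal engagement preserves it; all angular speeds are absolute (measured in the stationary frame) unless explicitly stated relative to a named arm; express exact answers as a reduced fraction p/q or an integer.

class = fixed-axis compound train [3 meshes; 3 ratios multiply, 3 sense flips]
mesh 1 [95T→68T]: running ratio 95/68, sense −
mesh 2 [80T→13T]: running ratio 1900/221, sense +
mesh 3 [16T→16T]: running ratio 1900/221, sense −
ω_out/ω_in = -1900/221

-1900/221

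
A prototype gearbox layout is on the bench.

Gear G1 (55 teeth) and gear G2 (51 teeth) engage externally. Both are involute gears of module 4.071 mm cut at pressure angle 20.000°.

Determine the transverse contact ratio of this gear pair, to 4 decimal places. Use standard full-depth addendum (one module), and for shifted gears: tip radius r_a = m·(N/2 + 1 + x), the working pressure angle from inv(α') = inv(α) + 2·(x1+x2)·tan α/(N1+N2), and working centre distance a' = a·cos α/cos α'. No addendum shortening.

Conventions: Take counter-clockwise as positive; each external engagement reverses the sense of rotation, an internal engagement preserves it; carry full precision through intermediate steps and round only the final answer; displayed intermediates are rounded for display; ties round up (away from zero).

1.7644

recognized (one external pair, fixed centres): single-mesh tooth geometry, m = 4.071, N1 = 55, N2 = 51
base radii: r_b1 = 105.200938, r_b2 = 97.549961
tip radii: r_a1 = 116.023500, r_a2 = 107.881500
no profile shift: α' = α, a' = a
action lengths: √(r_a1²−r_b1²) = 48.930718, √(r_a2²−r_b2²) = 46.069764
base pitch p_b = π·m·cos α = 12.018127
CR = (48.930718 + 46.069764 − 215.763000·sin 20.00000°)/12.018127 = 1.764434
contact ratio ≈ 1.7644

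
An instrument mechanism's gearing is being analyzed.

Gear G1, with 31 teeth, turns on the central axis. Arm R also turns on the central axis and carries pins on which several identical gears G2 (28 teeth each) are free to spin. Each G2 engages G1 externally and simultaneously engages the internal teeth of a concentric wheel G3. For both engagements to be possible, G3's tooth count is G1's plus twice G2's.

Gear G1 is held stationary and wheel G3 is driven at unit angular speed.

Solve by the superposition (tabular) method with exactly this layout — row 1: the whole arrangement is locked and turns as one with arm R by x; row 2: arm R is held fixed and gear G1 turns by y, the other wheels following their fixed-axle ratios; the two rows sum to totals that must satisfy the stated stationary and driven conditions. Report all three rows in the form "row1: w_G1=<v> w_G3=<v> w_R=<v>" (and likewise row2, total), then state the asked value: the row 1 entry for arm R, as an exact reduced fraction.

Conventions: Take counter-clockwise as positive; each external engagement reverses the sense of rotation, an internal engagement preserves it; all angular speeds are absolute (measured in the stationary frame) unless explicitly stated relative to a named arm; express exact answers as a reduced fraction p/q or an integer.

row1: w_G1=87/118 w_G3=87/118 w_R=87/118
row2: w_G1=-87/118 w_G3=31/118 w_R=0
total: w_G1=0 w_G3=1 w_R=87/118
asked value: 87/118

planetary set (31T centre, 28T on arm, 87T internal) — Willis relation
row 1 (train locked, turned with arm): all members turn x
superposition row 2 [arm held]: sun y, ring −(31/87)·y, arm 0
boundary: total ω_sun = x + y = 0 and total ω_ring = x − (31/87)·y = 1  ⇒  y = -87/118, x = 87/118
row 2 ring = −(31/87)·(-87/118) = 31/118
totals (row 1 + row 2): sun 87/118 + (-87/118) = 0, ring 87/118 + 31/118 = 1, arm 87/118 + 0 = 87/118
asked cell (row1, arm) = 87/118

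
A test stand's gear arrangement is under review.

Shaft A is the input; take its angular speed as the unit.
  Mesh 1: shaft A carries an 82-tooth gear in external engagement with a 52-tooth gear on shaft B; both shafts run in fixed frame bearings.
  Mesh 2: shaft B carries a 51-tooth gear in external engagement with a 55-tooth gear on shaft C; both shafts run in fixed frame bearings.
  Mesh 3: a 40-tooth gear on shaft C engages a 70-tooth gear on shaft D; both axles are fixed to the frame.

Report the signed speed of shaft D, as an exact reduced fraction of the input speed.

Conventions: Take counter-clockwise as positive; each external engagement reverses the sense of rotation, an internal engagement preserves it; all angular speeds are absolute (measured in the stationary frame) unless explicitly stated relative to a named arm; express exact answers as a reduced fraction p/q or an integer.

3-mesh fixed-axis compound train (all bearings frame-fixed)
mesh 1 [82T→52T]: |ω|/ω_in = 1×82/52 = 41/26, sense flips to −
mesh 2 [51T→55T]: |ω|/ω_in = (41/26)×51/55 = 2091/1430, sense flips to +
mesh 3 [40T→70T]: |ω|/ω_in = (2091/1430)×40/70 = 4182/5005, sense flips to −
signed output speed (× input speed) = -4182/5005

-4182/5005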